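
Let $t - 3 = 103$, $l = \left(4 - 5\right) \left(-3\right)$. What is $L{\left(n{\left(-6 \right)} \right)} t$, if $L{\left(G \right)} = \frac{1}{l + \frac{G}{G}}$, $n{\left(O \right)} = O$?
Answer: $\frac{53}{2} \approx 26.5$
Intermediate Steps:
$l = 3$ ($l = \left(-1\right) \left(-3\right) = 3$)
$L{\left(G \right)} = \frac{1}{4}$ ($L{\left(G \right)} = \frac{1}{3 + \frac{G}{G}} = \frac{1}{3 + 1} = \frac{1}{4}$)
$t = 106$ ($t = 3 + 103 = 106$)
$L{\left(n{\left(-6 \right)} \right)} t = \frac{1}{4} \cdot 106 = \frac{53}{2}$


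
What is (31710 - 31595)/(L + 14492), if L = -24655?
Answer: -115/10163 ≈ -0.011316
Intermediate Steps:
(31710 - 31595)/(L + 14492) = (31710 - 31595)/(-24655 + 14492) = 115/(-10163) = 115*(-1/10163) = -115/10163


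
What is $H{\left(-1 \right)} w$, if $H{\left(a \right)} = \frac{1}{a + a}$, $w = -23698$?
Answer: $11849$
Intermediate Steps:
$H{\left(a \right)} = \frac{1}{2 a}$
$H{\left(-1 \right)} w = \frac{1}{2 \left(-1\right)} \left(-23698\right) = \frac{1}{2} \left(-1\right) \left(-23698\right) = \left(- \frac{1}{2}\right) \left(-23698\right) = 11849$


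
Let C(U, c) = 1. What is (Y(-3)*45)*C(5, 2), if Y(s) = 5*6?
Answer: 1350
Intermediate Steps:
Y(s) = 30
(Y(-3)*45)*C(5, 2) = (30*45)*1 = 1350*1 = 1350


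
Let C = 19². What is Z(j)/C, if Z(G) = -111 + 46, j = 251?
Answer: -65/361 ≈ -0.18006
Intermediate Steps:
Z(G) = -65
C = 361
Z(j)/C = -65/361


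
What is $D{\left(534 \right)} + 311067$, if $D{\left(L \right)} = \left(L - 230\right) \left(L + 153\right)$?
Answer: $519915$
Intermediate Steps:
$D{\left(L \right)} = \left(-230 + L\right) \left(153 + L\right)$
$D{\left(534 \right)} + 311067 = \left(-35190 + 534^{2} - 41118\right) + 311067 = \left(-35190 + 285156 - 41118\right) + 311067 = 208848 + 311067 = 519915$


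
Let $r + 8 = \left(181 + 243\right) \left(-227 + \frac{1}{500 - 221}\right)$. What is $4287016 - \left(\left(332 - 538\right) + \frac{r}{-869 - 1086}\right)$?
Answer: $\frac{467683389758}{109089} \approx 4.2872 \cdot 10^{6}$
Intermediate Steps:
$r = - \frac{26855000}{279}$ ($r = -8 + \left(181 + 243\right) \left(-227 + \frac{1}{500 - 221}\right) = -8 + 424 \left(-227 + \frac{1}{279}\right) = -8 + 424 \left(- \frac{63332}{279}\right) = -8 - \frac{26852768}{279} = - \frac{26855000}{279} \approx -96255.0$)
$4287016 - \left(\left(332 - 538\right) + \frac{r}{-869 - 1086}\right) = 4287016 - \left(\left(332 - 538\right) + \frac{1}{-869 - 1086} \left(- \frac{26855000}{279}\right)\right) = 4287016 - \left(-206 + \frac{1}{-1955} \left(- \frac{26855000}{279}\right)\right) = 4287016 - \left(-206 - - \frac{5371000}{109089}\right) = 4287016 - \left(-206 + \frac{5371000}{109089}\right) = 4287016 - - \frac{17101334}{109089} = 4287016 + \frac{17101334}{109089} = \frac{467683389758}{109089}$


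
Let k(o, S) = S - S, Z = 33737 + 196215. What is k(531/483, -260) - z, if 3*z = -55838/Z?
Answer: 27919/344928 ≈ 0.080942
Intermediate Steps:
Z = 229952
k(o, S) = 0
z = -27919/344928 (z = (-55838/229952)/3 = (-55838*1/229952)/3 = (⅓)*(-27919/114976) = -27919/344928 ≈ -0.080942)
k(531/483, -260) - z = 0 - 1*(-27919/344928) = 0 + 27919/344928 = 27919/344928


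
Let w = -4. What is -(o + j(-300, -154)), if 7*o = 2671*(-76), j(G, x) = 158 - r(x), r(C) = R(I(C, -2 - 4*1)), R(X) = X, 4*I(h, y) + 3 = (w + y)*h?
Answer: 818319/28 ≈ 29226.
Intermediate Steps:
I(h, y) = -¾ + h*(-4 + y)/4 (I(h, y) = -¾ + ((-4 + y)*h)/4 = -¾ + (h*(-4 + y))/4 = -¾ + h*(-4 + y)/4)
r(C) = -¾ - 5*C/2 (r(C) = -¾ - C + C*(-2 - 4*1)/4 = -¾ - C + C*(-2 - 4)/4 = -¾ - C + (¼)*C*(-6) = -¾ - C - 3*C/2 = -¾ - 5*C/2)
j(G, x) = 635/4 + 5*x/2 (j(G, x) = 158 - (-¾ - 5*x/2) = 158 + (¾ + 5*x/2) = 635/4 + 5*x/2)
o = -202996/7 (o = (2671*(-76))/7 = (⅐)*(-202996) = -202996/7 ≈ -28999.)
-(o + j(-300, -154)) = -(-202996/7 + (635/4 + (5/2)*(-154))) = -(-202996/7 + (635/4 - 385)) = -(-202996/7 - 905/4) = -1*(-818319/28) = 818319/28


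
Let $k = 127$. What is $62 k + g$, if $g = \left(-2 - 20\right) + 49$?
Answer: $7901$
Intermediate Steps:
$g = 27$ ($g = -22 + 49 = 27$)
$62 k + g = 62 \cdot 127 + 27 = 7874 + 27 = 7901$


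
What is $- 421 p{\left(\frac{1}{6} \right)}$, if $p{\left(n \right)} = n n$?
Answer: $- \frac{421}{36} \approx -11.694$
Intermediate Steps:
$p{\left(n \right)} = n^{2}$
$- 421 p{\left(\frac{1}{6} \right)} = - 421 \left(\frac{1}{6}\right)^{2} = - \frac{421}{36}$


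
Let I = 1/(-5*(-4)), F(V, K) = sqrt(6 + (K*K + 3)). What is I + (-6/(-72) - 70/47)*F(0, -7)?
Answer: 1/20 - 793*sqrt(58)/564 ≈ -10.658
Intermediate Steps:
F(V, K) = sqrt(9 + K**2) (F(V, K) = sqrt(6 + (K**2 + 3)) = sqrt(6 + (3 + K**2)) = sqrt(9 + K**2))
I = 1/20 ≈ 0.050000
I + (-6/(-72) - 70/47)*F(0, -7) = 1/20 + (-6/(-72) - 70/47)*sqrt(9 + (-7)**2) = 1/20 + (-6*(-1/72) - 70*1/47)*sqrt(9 + 49) = 1/20 + (1/12 - 70/47)*sqrt(58) = 1/20 - 793*sqrt(58)/564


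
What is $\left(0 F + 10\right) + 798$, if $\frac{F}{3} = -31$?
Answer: $808$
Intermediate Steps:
$F = -93$ ($F = 3 \left(-31\right) = -93$)
$\left(0 F + 10\right) + 798 = \left(0 \left(-93\right) + 10\right) + 798 = \left(0 + 10\right) + 798 = 10 + 798 = 808$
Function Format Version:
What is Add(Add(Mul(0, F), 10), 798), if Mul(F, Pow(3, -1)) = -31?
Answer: 808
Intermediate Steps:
F = -93 (F = Mul(3, -31) = -93)
Add(Add(Mul(0, F), 10), 798) = Add(Add(Mul(0, -93), 10), 798) = Add(Add(0, 10), 798) = Add(10, 798) = 808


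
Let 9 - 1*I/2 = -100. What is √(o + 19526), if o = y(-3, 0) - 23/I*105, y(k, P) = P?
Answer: √927427154/218 ≈ 139.70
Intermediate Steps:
I = 218 (I = 18 - 2*(-100) = 18 + 200 = 218)
o = -2415/218 (o = 0 - 23/218*105 = 0 - 2415/218 = -2415/218 ≈ -11.078)
√(o + 19526) = √(-2415/218 + 19526) = √(4254253/218) = √927427154/218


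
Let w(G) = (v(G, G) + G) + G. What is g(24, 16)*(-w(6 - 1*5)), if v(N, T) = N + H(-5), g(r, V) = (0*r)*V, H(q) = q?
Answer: 0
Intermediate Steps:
g(r, V) = 0 (g(r, V) = 0*V = 0)
v(N, T) = -5 + N (v(N, T) = N - 5 = -5 + N)
w(G) = -5 + 3*G (w(G) = ((-5 + G) + G) + G = (-5 + 2*G) + G = -5 + 3*G)
g(24, 16)*(-w(6 - 1*5)) = 0*(-(-5 + 3*(6 - 1*5))) = 0*(-(-5 + 3*(6 - 5))) = 0*(-(-5 + 3*1)) = 0*(-(-5 + 3)) = 0*(-1*(-2)) = 0*2 = 0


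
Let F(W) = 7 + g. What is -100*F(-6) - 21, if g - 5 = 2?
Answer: -1421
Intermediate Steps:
g = 7 (g = 5 + 2 = 7)
F(W) = 14 (F(W) = 7 + 7 = 14)
-100*F(-6) - 21 = -100*14 - 21 = -1400 - 21 = -1421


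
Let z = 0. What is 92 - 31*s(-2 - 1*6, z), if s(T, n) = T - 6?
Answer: 526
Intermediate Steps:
s(T, n) = -6 + T
92 - 31*s(-2 - 1*6, z) = 92 - 31*(-6 + (-2 - 1*6)) = 92 - 31*(-6 + (-2 - 6)) = 92 - 31*(-6 - 8) = 92 - 31*(-14) = 92 + 434 = 526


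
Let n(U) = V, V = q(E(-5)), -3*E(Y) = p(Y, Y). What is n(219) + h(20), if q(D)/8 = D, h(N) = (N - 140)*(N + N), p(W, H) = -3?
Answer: -4792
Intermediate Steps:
h(N) = 2*N*(-140 + N) (h(N) = (-140 + N)*(2*N) = 2*N*(-140 + N))
E(Y) = 1 (E(Y) = -⅓*(-3) = 1)
q(D) = 8*D
V = 8 (V = 8*1 = 8)
n(U) = 8
n(219) + h(20) = 8 + 2*20*(-140 + 20) = 8 + 2*20*(-120) = 8 - 4800 = -4792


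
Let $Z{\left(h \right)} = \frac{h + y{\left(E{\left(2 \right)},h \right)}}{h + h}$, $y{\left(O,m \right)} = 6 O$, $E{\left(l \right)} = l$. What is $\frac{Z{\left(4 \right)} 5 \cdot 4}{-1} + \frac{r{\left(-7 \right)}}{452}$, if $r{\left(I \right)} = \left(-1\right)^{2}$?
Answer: $- \frac{18079}{452} \approx -39.998$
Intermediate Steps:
$r{\left(I \right)} = 1$
$Z{\left(h \right)} = \frac{12 + h}{2 h}$ ($Z{\left(h \right)} = \frac{h + 6 \cdot 2}{h + h} = \frac{h + 12}{2 h} = \left(12 + h\right) \frac{1}{2 h} = \frac{12 + h}{2 h}$)
$\frac{Z{\left(4 \right)} 5 \cdot 4}{-1} + \frac{r{\left(-7 \right)}}{452} = \frac{\frac{12 + 4}{2 \cdot 4} \cdot 5 \cdot 4}{-1} + 1 \cdot \frac{1}{452} = \frac{1}{2} \cdot \frac{1}{4} \cdot 16 \cdot 5 \cdot 4 \left(-1\right) + 1 \cdot \frac{1}{452} = 2 \cdot 5 \cdot 4 \left(-1\right) + \frac{1}{452} = 10 \cdot 4 \left(-1\right) + \frac{1}{452} = 40 \left(-1\right) + \frac{1}{452} = -40 + \frac{1}{452} = - \frac{18079}{452}$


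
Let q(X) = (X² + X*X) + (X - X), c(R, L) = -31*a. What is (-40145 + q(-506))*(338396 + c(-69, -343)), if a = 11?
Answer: 159537281985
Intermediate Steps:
c(R, L) = -341 (c(R, L) = -31*11 = -341)
q(X) = 2*X² (q(X) = (X² + X²) + 0 = 2*X² + 0 = 2*X²)
(-40145 + q(-506))*(338396 + c(-69, -343)) = (-40145 + 2*(-506)²)*(338396 - 341) = (-40145 + 2*256036)*338055 = (-40145 + 512072)*338055 = 471927*338055 = 159537281985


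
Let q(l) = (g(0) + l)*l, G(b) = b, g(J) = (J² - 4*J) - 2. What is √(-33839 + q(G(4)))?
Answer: 3*I*√3759 ≈ 183.93*I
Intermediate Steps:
g(J) = -2 + J² - 4*J
q(l) = l*(-2 + l) (q(l) = ((-2 + 0² - 4*0) + l)*l = ((-2 + 0 + 0) + l)*l = (-2 + l)*l = l*(-2 + l))
√(-33839 + q(G(4))) = √(-33839 + 4*(-2 + 4)) = √(-33839 + 4*2) = √(-33839 + 8) = √(-33831) = 3*I*√3759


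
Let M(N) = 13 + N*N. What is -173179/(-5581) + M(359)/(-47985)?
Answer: 7590636901/267804285 ≈ 28.344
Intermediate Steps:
M(N) = 13 + N**2
-173179/(-5581) + M(359)/(-47985) = -173179/(-5581) + (13 + 359**2)/(-47985) = -173179*(-1/5581) + (13 + 128881)*(-1/47985) = 173179/5581 + 128894*(-1/47985) = 173179/5581 - 128894/47985 = 7590636901/267804285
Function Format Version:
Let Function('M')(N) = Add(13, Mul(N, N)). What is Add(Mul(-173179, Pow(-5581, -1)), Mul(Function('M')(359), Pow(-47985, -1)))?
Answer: Rational(7590636901, 267804285) ≈ 28.344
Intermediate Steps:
Function('M')(N) = Add(13, Pow(N, 2))
Add(Mul(-173179, Pow(-5581, -1)), Mul(Function('M')(359), Pow(-47985, -1))) = Add(Mul(-173179, Pow(-5581, -1)), Mul(Add(13, Pow(359, 2)), Pow(-47985, -1))) = Add(Mul(-173179, Rational(-1, 5581)), Mul(Add(13, 128881), Rational(-1, 47985))) = Add(Rational(173179, 5581), Mul(128894, Rational(-1, 47985))) = Add(Rational(173179, 5581), Rational(-128894, 47985)) = Rational(7590636901, 267804285)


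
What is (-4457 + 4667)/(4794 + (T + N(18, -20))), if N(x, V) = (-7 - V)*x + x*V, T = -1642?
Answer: 105/1513 ≈ 0.069399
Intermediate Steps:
N(x, V) = V*x + x*(-7 - V) (N(x, V) = x*(-7 - V) + V*x = V*x + x*(-7 - V))
(-4457 + 4667)/(4794 + (T + N(18, -20))) = (-4457 + 4667)/(4794 + (-1642 - 7*18)) = 210/(4794 + (-1642 - 126)) = 210/(4794 - 1768) = 210/3026 = 210*(1/3026) = 105/1513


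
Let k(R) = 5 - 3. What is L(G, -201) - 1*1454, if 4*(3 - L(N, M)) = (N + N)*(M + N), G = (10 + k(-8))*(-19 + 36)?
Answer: -1757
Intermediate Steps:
k(R) = 2
G = 204 (G = (10 + 2)*(-19 + 36) = 12*17 = 204)
L(N, M) = 3 - N*(M + N)/2 (L(N, M) = 3 - (N + N)*(M + N)/4 = 3 - 2*N*(M + N)/4 = 3 - N*(M + N)/2)
L(G, -201) - 1*1454 = (3 - 1/2*204**2 - 1/2*(-201)*204) - 1*1454 = (3 - 1/2*41616 + 20502) - 1454 = (3 - 20808 + 20502) - 1454 = -303 - 1454 = -1757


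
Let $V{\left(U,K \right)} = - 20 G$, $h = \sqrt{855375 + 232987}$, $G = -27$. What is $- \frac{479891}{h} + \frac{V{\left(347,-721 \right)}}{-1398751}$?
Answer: $- \frac{540}{1398751} - \frac{479891 \sqrt{1088362}}{1088362} \approx -460.0$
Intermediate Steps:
$h = \sqrt{1088362} \approx 1043.2$
$V{\left(U,K \right)} = 540$ ($V{\left(U,K \right)} = \left(-20\right) \left(-27\right) = 540$)
$- \frac{479891}{h} + \frac{V{\left(347,-721 \right)}}{-1398751} = - \frac{479891}{\sqrt{1088362}} + \frac{540}{-1398751} = - 479891 \frac{\sqrt{1088362}}{1088362} + 540 \left(- \frac{1}{1398751}\right) = - \frac{479891 \sqrt{1088362}}{1088362} - \frac{540}{1398751} = - \frac{540}{1398751} - \frac{479891 \sqrt{1088362}}{1088362}$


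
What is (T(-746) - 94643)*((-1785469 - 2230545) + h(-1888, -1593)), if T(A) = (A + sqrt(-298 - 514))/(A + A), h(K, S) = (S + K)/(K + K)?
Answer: 48650946271545/128 + 257024837*I*sqrt(203)/47744 ≈ 3.8009e+11 + 76702.0*I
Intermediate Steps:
h(K, S) = (K + S)/(2*K) (h(K, S) = (K + S)/((2*K)) = (K + S)*(1/(2*K)) = (K + S)/(2*K))
T(A) = (A + 2*I*sqrt(203))/(2*A) (T(A) = (A + sqrt(-812))/((2*A)) = (A + 2*I*sqrt(203))*(1/(2*A)) = (A + 2*I*sqrt(203))/(2*A))
(T(-746) - 94643)*((-1785469 - 2230545) + h(-1888, -1593)) = (((1/2)*(-746) + I*sqrt(203))/(-746) - 94643)*((-1785469 - 2230545) + (1/2)*(-1888 - 1593)/(-1888)) = (-(-373 + I*sqrt(203))/746 - 94643)*(-4016014 + (1/2)*(-1/1888)*(-3481)) = ((1/2 - I*sqrt(203)/746) - 94643)*(-4016014 + 59/64) = (-189285/2 - I*sqrt(203)/746)*(-257024837/64) = 48650946271545/128 + 257024837*I*sqrt(203)/47744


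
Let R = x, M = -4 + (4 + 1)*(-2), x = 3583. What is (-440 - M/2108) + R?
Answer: 3312729/1054 ≈ 3143.0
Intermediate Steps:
M = -14 (M = -4 + 5*(-2) = -4 - 10 = -14)
R = 3583
(-440 - M/2108) + R = (-440 - (-14)/2108) + 3583 = (-440 - 1*(-7/1054)) + 3583 = (-440 + 7/1054) + 3583 = -463753/1054 + 3583 = 3312729/1054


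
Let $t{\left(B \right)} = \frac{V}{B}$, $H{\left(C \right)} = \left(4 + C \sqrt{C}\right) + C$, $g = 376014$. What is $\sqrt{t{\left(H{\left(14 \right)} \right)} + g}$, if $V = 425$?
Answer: $\sqrt{376014 + \frac{425}{18 + 14 \sqrt{14}}} \approx 613.21$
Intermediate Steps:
$H{\left(C \right)} = 4 + C + C^{\frac{3}{2}}$ ($H{\left(C \right)} = \left(4 + C^{\frac{3}{2}}\right) + C = 4 + C + C^{\frac{3}{2}}$)
$t{\left(B \right)} = \frac{425}{B}$
$\sqrt{t{\left(H{\left(14 \right)} \right)} + g} = \sqrt{\frac{425}{4 + 14 + 14^{\frac{3}{2}}} + 376014} = \sqrt{\frac{425}{4 + 14 + 14 \sqrt{14}} + 376014} = \sqrt{\frac{425}{18 + 14 \sqrt{14}} + 376014} = \sqrt{376014 + \frac{425}{18 + 14 \sqrt{14}}}$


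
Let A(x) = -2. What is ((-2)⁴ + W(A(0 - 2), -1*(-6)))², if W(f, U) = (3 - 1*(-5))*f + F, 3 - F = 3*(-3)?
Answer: 144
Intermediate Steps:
F = 12 (F = 3 - 3*(-3) = 3 - 1*(-9) = 3 + 9 = 12)
W(f, U) = 12 + 8*f (W(f, U) = (3 - 1*(-5))*f + 12 = (3 + 5)*f + 12 = 8*f + 12 = 12 + 8*f)
((-2)⁴ + W(A(0 - 2), -1*(-6)))² = ((-2)⁴ + (12 + 8*(-2)))² = (16 + (12 - 16))² = (16 - 4)² = 12² = 144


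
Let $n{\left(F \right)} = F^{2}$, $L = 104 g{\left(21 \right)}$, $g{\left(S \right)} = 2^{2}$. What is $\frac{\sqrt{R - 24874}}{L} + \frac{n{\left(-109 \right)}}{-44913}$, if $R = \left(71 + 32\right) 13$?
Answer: $- \frac{11881}{44913} + \frac{3 i \sqrt{2615}}{416} \approx -0.26453 + 0.36878 i$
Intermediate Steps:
$g{\left(S \right)} = 4$
$R = 1339$ ($R = 103 \cdot 13 = 1339$)
$L = 416$ ($L = 104 \cdot 4 = 416$)
$\frac{\sqrt{R - 24874}}{L} + \frac{n{\left(-109 \right)}}{-44913} = \frac{\sqrt{1339 - 24874}}{416} + \frac{\left(-109\right)^{2}}{-44913} = \sqrt{-23535} \cdot \frac{1}{416} + 11881 \left(- \frac{1}{44913}\right) = 3 i \sqrt{2615} \cdot \frac{1}{416} - \frac{11881}{44913} = \frac{3 i \sqrt{2615}}{416} - \frac{11881}{44913} = - \frac{11881}{44913} + \frac{3 i \sqrt{2615}}{416}$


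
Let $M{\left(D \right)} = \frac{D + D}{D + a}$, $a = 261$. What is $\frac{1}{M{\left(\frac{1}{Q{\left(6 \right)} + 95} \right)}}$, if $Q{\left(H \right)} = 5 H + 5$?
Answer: $\frac{33931}{2} \approx 16966.0$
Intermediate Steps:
$Q{\left(H \right)} = 5 + 5 H$
$M{\left(D \right)} = \frac{2 D}{261 + D}$ ($M{\left(D \right)} = \frac{D + D}{D + 261} = \frac{2 D}{261 + D}$)
$\frac{1}{M{\left(\frac{1}{Q{\left(6 \right)} + 95} \right)}} = \frac{1}{2 \frac{1}{\left(5 + 5 \cdot 6\right) + 95} \frac{1}{261 + \frac{1}{\left(5 + 5 \cdot 6\right) + 95}}} = \frac{1}{2 \frac{1}{\left(5 + 30\right) + 95} \frac{1}{261 + \frac{1}{\left(5 + 30\right) + 95}}} = \frac{1}{2 \frac{1}{35 + 95} \frac{1}{261 + \frac{1}{35 + 95}}} = \frac{1}{2 \cdot \frac{1}{130} \frac{1}{261 + \frac{1}{130}}} = \frac{1}{2 \cdot \frac{1}{130} \frac{1}{\frac{33931}{130}}} = \frac{1}{2 \cdot \frac{1}{130} \cdot \frac{130}{33931}} = \frac{1}{\frac{2}{33931}} = \frac{33931}{2}$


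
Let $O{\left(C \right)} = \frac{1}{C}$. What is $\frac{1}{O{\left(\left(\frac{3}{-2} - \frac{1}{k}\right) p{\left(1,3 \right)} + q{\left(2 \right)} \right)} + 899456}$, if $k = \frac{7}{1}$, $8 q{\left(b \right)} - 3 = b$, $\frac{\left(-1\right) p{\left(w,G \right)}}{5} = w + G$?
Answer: $\frac{1875}{1686480056} \approx 1.1118 \cdot 10^{-6}$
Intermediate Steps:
$p{\left(w,G \right)} = - 5 G - 5 w$ ($p{\left(w,G \right)} = - 5 \left(w + G\right) = - 5 \left(G + w\right) = - 5 G - 5 w$)
$q{\left(b \right)} = \frac{3}{8} + \frac{b}{8}$
$k = 7$ ($k = 7 \cdot 1 = 7$)
$\frac{1}{O{\left(\left(\frac{3}{-2} - \frac{1}{k}\right) p{\left(1,3 \right)} + q{\left(2 \right)} \right)} + 899456} = \frac{1}{\frac{1}{\left(\frac{3}{-2} - \frac{1}{7}\right) \left(\left(-5\right) 3 - 5\right) + \left(\frac{3}{8} + \frac{1}{8} \cdot 2\right)} + 899456} = \frac{1}{\frac{1}{\left(3 \left(- \frac{1}{2}\right) - \frac{1}{7}\right) \left(-15 - 5\right) + \left(\frac{3}{8} + \frac{1}{4}\right)} + 899456} = \frac{1}{\frac{1}{\left(- \frac{3}{2} - \frac{1}{7}\right) \left(-20\right) + \frac{5}{8}} + 899456} = \frac{1}{\frac{1}{\left(- \frac{23}{14}\right) \left(-20\right) + \frac{5}{8}} + 899456} = \frac{1}{\frac{1}{\frac{230}{7} + \frac{5}{8}} + 899456} = \frac{1}{\frac{1}{\frac{1875}{56}} + 899456} = \frac{1}{\frac{56}{1875} + 899456} = \frac{1}{\frac{1686480056}{1875}} = \frac{1875}{1686480056}$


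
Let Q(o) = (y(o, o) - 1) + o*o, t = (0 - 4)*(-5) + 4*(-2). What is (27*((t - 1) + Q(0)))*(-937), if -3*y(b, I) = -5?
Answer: -295155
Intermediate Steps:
y(b, I) = 5/3 (y(b, I) = -1/3*(-5) = 5/3)
t = 12 (t = -4*(-5) - 8 = 20 - 8 = 12)
Q(o) = 2/3 + o**2 (Q(o) = (5/3 - 1) + o*o = 2/3 + o**2)
(27*((t - 1) + Q(0)))*(-937) = (27*((12 - 1) + (2/3 + 0**2)))*(-937) = (27*(11 + (2/3 + 0)))*(-937) = (27*(11 + 2/3))*(-937) = (27*(35/3))*(-937) = 315*(-937) = -295155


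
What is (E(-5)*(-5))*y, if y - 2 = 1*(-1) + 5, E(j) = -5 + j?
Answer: 300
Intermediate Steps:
y = 6 (y = 2 + (1*(-1) + 5) = 2 + (-1 + 5) = 2 + 4 = 6)
(E(-5)*(-5))*y = ((-5 - 5)*(-5))*6 = -10*(-5)*6 = 50*6 = 300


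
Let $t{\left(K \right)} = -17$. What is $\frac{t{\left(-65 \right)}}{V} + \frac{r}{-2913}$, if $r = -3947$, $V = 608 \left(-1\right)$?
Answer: $\frac{2449297}{1771104} \approx 1.3829$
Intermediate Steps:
$V = -608$
$\frac{t{\left(-65 \right)}}{V} + \frac{r}{-2913} = - \frac{17}{-608} - \frac{3947}{-2913} = \left(-17\right) \left(- \frac{1}{608}\right) - - \frac{3947}{2913} = \frac{17}{608} + \frac{3947}{2913} = \frac{2449297}{1771104}$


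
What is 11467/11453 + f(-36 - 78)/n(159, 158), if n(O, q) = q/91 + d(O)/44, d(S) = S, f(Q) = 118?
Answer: 5656856423/245334713 ≈ 23.058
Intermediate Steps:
n(O, q) = O/44 + q/91 (n(O, q) = q/91 + O/44 = O/44 + q/91)
11467/11453 + f(-36 - 78)/n(159, 158) = 11467/11453 + 118/((1/44)*159 + (1/91)*158) = 11467*(1/11453) + 118/(159/44 + 158/91) = 11467/11453 + 118/(21421/4004) = 11467/11453 + 118*(4004/21421) = 11467/11453 + 472472/21421 = 5656856423/245334713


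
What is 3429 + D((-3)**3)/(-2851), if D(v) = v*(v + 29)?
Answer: 9776133/2851 ≈ 3429.0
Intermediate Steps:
D(v) = v*(29 + v)
3429 + D((-3)**3)/(-2851) = 3429 + ((-3)**3*(29 + (-3)**3))/(-2851) = 3429 - 27*(29 - 27)*(-1/2851) = 3429 - 27*2*(-1/2851) = 3429 - 54*(-1/2851) = 3429 + 54/2851 = 9776133/2851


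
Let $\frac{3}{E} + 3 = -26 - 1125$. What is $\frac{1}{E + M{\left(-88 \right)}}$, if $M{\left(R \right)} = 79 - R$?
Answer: $\frac{1154}{192715} \approx 0.0059881$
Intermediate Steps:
$E = - \frac{3}{1154}$ ($E = \frac{3}{-3 - 1151} = \frac{3}{-1154} = 3 \left(- \frac{1}{1154}\right) = - \frac{3}{1154} \approx -0.0025997$)
$\frac{1}{E + M{\left(-88 \right)}} = \frac{1}{- \frac{3}{1154} + \left(79 - -88\right)} = \frac{1}{- \frac{3}{1154} + \left(79 + 88\right)} = \frac{1}{- \frac{3}{1154} + 167} = \frac{1}{\frac{192715}{1154}} = \frac{1154}{192715}$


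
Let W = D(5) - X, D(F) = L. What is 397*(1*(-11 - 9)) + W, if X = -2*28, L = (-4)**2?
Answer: -7868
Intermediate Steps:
L = 16
D(F) = 16
X = -56
W = 72 (W = 16 - 1*(-56) = 16 + 56 = 72)
397*(1*(-11 - 9)) + W = 397*(1*(-11 - 9)) + 72 = 397*(1*(-20)) + 72 = 397*(-20) + 72 = -7940 + 72 = -7868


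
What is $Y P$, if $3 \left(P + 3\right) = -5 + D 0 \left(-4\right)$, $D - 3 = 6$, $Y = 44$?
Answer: $- \frac{616}{3} \approx -205.33$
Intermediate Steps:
$D = 9$ ($D = 3 + 6 = 9$)
$P = - \frac{14}{3}$ ($P = -3 + \frac{-5 + 9 \cdot 0 \left(-4\right)}{3} = -3 + \frac{-5 + 9 \cdot 0}{3} = -3 + \frac{-5 + 0}{3} = -3 + \frac{1}{3} \left(-5\right) = -3 - \frac{5}{3} = - \frac{14}{3} \approx -4.6667$)
$Y P = 44 \left(- \frac{14}{3}\right) = - \frac{616}{3}$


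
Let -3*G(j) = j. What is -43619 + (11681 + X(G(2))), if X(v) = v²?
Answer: -287438/9 ≈ -31938.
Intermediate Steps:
G(j) = -j/3
-43619 + (11681 + X(G(2))) = -43619 + (11681 + (-⅓*2)²) = -43619 + (11681 + (-⅔)²) = -43619 + (11681 + 4/9) = -43619 + 105133/9 = -287438/9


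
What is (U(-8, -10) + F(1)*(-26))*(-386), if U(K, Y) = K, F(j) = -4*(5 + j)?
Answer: -237776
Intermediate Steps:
F(j) = -20 - 4*j
(U(-8, -10) + F(1)*(-26))*(-386) = (-8 + (-20 - 4*1)*(-26))*(-386) = (-8 + (-20 - 4)*(-26))*(-386) = (-8 - 24*(-26))*(-386) = (-8 + 624)*(-386) = 616*(-386) = -237776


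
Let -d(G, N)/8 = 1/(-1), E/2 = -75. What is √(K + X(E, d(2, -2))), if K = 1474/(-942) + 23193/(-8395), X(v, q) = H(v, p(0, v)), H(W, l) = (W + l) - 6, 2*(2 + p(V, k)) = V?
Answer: 4*I*√158619018085485/3954045 ≈ 12.741*I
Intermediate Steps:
E = -150 (E = 2*(-75) = -150)
p(V, k) = -2 + V/2
d(G, N) = 8 (d(G, N) = -8/(-1) = -8*(-1) = 8)
H(W, l) = -6 + W + l
X(v, q) = -8 + v (X(v, q) = -6 + v + (-2 + (½)*0) = -6 + v + (-2 + 0) = -6 + v - 2 = -8 + v)
K = -17111018/3954045 (K = 1474*(-1/942) + 23193*(-1/8395) = -737/471 - 23193/8395 = -17111018/3954045 ≈ -4.3275)
√(K + X(E, d(2, -2))) = √(-17111018/3954045 + (-8 - 150)) = √(-17111018/3954045 - 158) = √(-641850128/3954045) = 4*I*√158619018085485/3954045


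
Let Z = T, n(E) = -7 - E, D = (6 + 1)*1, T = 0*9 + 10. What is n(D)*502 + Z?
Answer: -7018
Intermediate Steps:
T = 10 (T = 0 + 10 = 10)
D = 7 (D = 7*1 = 7)
Z = 10
n(D)*502 + Z = (-7 - 1*7)*502 + 10 = (-7 - 7)*502 + 10 = -14*502 + 10 = -7028 + 10 = -7018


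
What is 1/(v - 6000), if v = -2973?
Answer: -1/8973 ≈ -0.00011145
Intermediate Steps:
1/(v - 6000) = 1/(-2973 - 6000) = 1/(-8973) = -1/8973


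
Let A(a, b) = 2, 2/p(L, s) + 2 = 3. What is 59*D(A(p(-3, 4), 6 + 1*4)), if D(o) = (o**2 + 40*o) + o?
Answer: 5074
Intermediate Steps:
p(L, s) = 2 (p(L, s) = 2/(-2 + 3) = 2/1 = 2*1 = 2)
D(o) = o**2 + 41*o
59*D(A(p(-3, 4), 6 + 1*4)) = 59*(2*(41 + 2)) = 59*(2*43) = 59*86 = 5074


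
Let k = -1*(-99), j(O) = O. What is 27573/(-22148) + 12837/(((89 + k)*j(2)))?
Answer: 9783801/297416 ≈ 32.896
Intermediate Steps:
k = 99
27573/(-22148) + 12837/(((89 + k)*j(2))) = 27573/(-22148) + 12837/(((89 + 99)*2)) = 27573*(-1/22148) + 12837/((188*2)) = -3939/3164 + 12837/376 = 9783801/297416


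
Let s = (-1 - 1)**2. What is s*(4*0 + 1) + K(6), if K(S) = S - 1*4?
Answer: 6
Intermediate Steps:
K(S) = -4 + S (K(S) = S - 4 = -4 + S)
s = 4 (s = (-2)**2 = 4)
s*(4*0 + 1) + K(6) = 4*(4*0 + 1) + (-4 + 6) = 4*(0 + 1) + 2 = 4*1 + 2 = 4 + 2 = 6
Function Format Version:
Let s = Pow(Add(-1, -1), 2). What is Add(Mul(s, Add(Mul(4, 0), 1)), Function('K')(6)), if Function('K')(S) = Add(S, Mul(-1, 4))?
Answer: 6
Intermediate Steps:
Function('K')(S) = Add(-4, S) (Function('K')(S) = Add(S, -4) = Add(-4, S))
s = 4 (s = Pow(-2, 2) = 4)
Add(Mul(s, Add(Mul(4, 0), 1)), Function('K')(6)) = Add(Mul(4, Add(Mul(4, 0), 1)), Add(-4, 6)) = Add(Mul(4, Add(0, 1)), 2) = Add(Mul(4, 1), 2) = Add(4, 2) = 6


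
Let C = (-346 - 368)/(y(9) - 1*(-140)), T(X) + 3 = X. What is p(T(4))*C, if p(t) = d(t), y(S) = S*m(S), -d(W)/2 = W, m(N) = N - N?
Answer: 51/5 ≈ 10.200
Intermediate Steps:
T(X) = -3 + X
m(N) = 0
d(W) = -2*W
y(S) = 0 (y(S) = S*0 = 0)
C = -51/10 (C = (-346 - 368)/(0 - 1*(-140)) = -714/(0 + 140) = -714/140 = -714*1/140 = -51/10 ≈ -5.1000)
p(t) = -2*t
p(T(4))*C = -2*(-3 + 4)*(-51/10) = -2*1*(-51/10) = -2*(-51/10) = 51/5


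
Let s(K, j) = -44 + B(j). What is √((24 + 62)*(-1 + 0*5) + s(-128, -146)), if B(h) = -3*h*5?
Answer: 2*√515 ≈ 45.387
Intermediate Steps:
B(h) = -15*h
s(K, j) = -44 - 15*j
√((24 + 62)*(-1 + 0*5) + s(-128, -146)) = √((24 + 62)*(-1 + 0*5) + (-44 - 15*(-146))) = √(86*(-1 + 0) + (-44 + 2190)) = √(86*(-1) + 2146) = √(-86 + 2146) = √2060 = 2*√515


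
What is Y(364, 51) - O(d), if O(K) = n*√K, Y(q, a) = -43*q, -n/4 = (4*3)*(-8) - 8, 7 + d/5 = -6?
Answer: -15652 - 416*I*√65 ≈ -15652.0 - 3353.9*I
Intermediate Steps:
d = -65 (d = -35 + 5*(-6) = -35 - 30 = -65)
n = 416 (n = -4*((4*3)*(-8) - 8) = -4*(12*(-8) - 8) = -4*(-96 - 8) = -4*(-104) = 416)
O(K) = 416*√K
Y(364, 51) - O(d) = -43*364 - 416*√(-65) = -15652 - 416*I*√65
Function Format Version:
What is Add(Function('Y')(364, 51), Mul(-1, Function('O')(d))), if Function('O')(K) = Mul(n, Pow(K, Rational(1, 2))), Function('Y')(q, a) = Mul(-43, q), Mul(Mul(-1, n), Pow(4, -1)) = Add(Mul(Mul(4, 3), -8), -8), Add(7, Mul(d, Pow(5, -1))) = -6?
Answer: Add(-15652, Mul(-416, I, Pow(65, Rational(1, 2)))) ≈ Add(-15652., Mul(-3353.9, I))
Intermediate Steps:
d = -65 (d = Add(-35, Mul(5, -6)) = Add(-35, -30) = -65)
n = 416 (n = Mul(-4, Add(Mul(Mul(4, 3), -8), -8)) = Mul(-4, Add(Mul(12, -8), -8)) = Mul(-4, Add(-96, -8)) = Mul(-4, -104) = 416)
Function('O')(K) = Mul(416, Pow(K, Rational(1, 2)))
Add(Function('Y')(364, 51), Mul(-1, Function('O')(d))) = Add(Mul(-43, 364), Mul(-1, Mul(416, Pow(-65, Rational(1, 2))))) = Add(-15652, Mul(-1, Mul(416, Mul(I, Pow(65, Rational(1, 2)))))) = Add(-15652, Mul(-1, Mul(416, I, Pow(65, Rational(1, 2))))) = Add(-15652, Mul(-416, I, Pow(65, Rational(1, 2))))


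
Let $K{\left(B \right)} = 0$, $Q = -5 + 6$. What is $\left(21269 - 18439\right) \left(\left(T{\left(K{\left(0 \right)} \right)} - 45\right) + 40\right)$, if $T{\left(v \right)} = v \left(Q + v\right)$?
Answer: $-14150$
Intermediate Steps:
$Q = 1$
$T{\left(v \right)} = v \left(1 + v\right)$
$\left(21269 - 18439\right) \left(\left(T{\left(K{\left(0 \right)} \right)} - 45\right) + 40\right) = \left(21269 - 18439\right) \left(\left(0 \left(1 + 0\right) - 45\right) + 40\right) = \left(21269 - 18439\right) \left(\left(0 \cdot 1 - 45\right) + 40\right) = 2830 \left(\left(0 - 45\right) + 40\right) = 2830 \left(-45 + 40\right) = 2830 \left(-5\right) = -14150$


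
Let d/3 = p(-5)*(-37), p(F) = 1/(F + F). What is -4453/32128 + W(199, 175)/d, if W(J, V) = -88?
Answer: -28766923/3566208 ≈ -8.0665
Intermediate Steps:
p(F) = 1/(2*F)
d = 111/10 (d = 3*(((½)/(-5))*(-37)) = 3*(((½)*(-⅕))*(-37)) = 3*(-⅒*(-37)) = 3*(37/10) = 111/10 ≈ 11.100)
-4453/32128 + W(199, 175)/d = -4453/32128 - 88/111/10 = -4453*1/32128 - 88*10/111 = -4453/32128 - 880/111 = -28766923/3566208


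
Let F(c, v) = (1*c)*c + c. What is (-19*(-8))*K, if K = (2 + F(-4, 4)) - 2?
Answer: 1824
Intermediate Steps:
F(c, v) = c + c**2 (F(c, v) = c*c + c = c**2 + c = c + c**2)
K = 12 (K = (2 - 4*(1 - 4)) - 2 = (2 - 4*(-3)) - 2 = (2 + 12) - 2 = 14 - 2 = 12)
(-19*(-8))*K = -19*(-8)*12 = 152*12 = 1824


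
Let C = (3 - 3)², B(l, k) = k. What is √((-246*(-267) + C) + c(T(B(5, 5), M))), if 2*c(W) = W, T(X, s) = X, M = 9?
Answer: 7*√5362/2 ≈ 256.29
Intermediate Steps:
c(W) = W/2
C = 0 (C = 0² = 0)
√((-246*(-267) + C) + c(T(B(5, 5), M))) = √((-246*(-267) + 0) + (½)*5) = √((65682 + 0) + 5/2) = √(65682 + 5/2) = √(131369/2) = 7*√5362/2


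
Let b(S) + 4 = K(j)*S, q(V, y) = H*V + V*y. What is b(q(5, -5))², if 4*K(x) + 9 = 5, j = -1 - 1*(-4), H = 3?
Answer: 36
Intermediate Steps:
q(V, y) = 3*V + V*y
j = 3 (j = -1 + 4 = 3)
K(x) = -1 (K(x) = -9/4 + (¼)*5 = -9/4 + 5/4 = -1)
b(S) = -4 - S
b(q(5, -5))² = (-4 - 5*(3 - 5))² = (-4 - 5*(-2))² = (-4 - 1*(-10))² = (-4 + 10)² = 6² = 36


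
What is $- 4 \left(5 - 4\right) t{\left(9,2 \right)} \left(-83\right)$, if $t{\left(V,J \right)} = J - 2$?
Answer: $0$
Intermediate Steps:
$t{\left(V,J \right)} = -2 + J$
$- 4 \left(5 - 4\right) t{\left(9,2 \right)} \left(-83\right) = - 4 \left(5 - 4\right) \left(-2 + 2\right) \left(-83\right) = \left(-4\right) 1 \cdot 0 \left(-83\right) = \left(-4\right) 0 \left(-83\right) = 0 \left(-83\right) = 0$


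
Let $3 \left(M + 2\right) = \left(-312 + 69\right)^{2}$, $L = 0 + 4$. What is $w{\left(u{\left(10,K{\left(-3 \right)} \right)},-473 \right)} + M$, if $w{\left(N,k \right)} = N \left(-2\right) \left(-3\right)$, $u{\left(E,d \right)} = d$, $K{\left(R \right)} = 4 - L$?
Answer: $19681$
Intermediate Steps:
$L = 4$
$K{\left(R \right)} = 0$ ($K{\left(R \right)} = 4 - 4 = 0$)
$w{\left(N,k \right)} = 6 N$ ($w{\left(N,k \right)} = - 2 N \left(-3\right) = 6 N$)
$M = 19681$ ($M = -2 + \frac{\left(-312 + 69\right)^{2}}{3} = -2 + \frac{\left(-243\right)^{2}}{3} = -2 + \frac{1}{3} \cdot 59049 = -2 + 19683 = 19681$)
$w{\left(u{\left(10,K{\left(-3 \right)} \right)},-473 \right)} + M = 6 \cdot 0 + 19681 = 0 + 19681 = 19681$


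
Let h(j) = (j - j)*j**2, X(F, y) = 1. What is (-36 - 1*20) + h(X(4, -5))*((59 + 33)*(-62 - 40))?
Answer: -56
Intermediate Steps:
h(j) = 0 (h(j) = 0*j**2 = 0)
(-36 - 1*20) + h(X(4, -5))*((59 + 33)*(-62 - 40)) = (-36 - 1*20) + 0*((59 + 33)*(-62 - 40)) = (-36 - 20) + 0*(92*(-102)) = -56 + 0*(-9384) = -56 + 0 = -56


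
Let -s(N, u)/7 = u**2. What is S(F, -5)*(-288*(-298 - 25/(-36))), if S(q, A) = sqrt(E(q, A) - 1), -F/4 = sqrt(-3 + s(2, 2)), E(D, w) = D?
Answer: 85624*sqrt(-1 - 4*I*sqrt(31)) ≈ 2.7939e+5 - 2.9221e+5*I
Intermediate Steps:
s(N, u) = -7*u**2
F = -4*I*sqrt(31) (F = -4*sqrt(-3 - 7*2**2) = -4*sqrt(-3 - 7*4) = -4*sqrt(-3 - 28) = -4*I*sqrt(31) ≈ -22.271*I)
S(q, A) = sqrt(-1 + q) (S(q, A) = sqrt(q - 1) = sqrt(-1 + q))
S(F, -5)*(-288*(-298 - 25/(-36))) = sqrt(-1 - 4*I*sqrt(31))*(-288*(-298 - 25/(-36))) = sqrt(-1 - 4*I*sqrt(31))*(-288*(-298 - 25*(-1/36))) = sqrt(-1 - 4*I*sqrt(31))*(-288*(-298 + 25/36)) = sqrt(-1 - 4*I*sqrt(31))*(-288*(-10703/36)) = sqrt(-1 - 4*I*sqrt(31))*85624 = 85624*sqrt(-1 - 4*I*sqrt(31))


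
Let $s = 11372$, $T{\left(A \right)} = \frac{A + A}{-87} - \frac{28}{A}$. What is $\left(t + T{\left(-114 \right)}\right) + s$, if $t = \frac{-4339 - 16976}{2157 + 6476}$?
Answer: $\frac{162288078287}{14270349} \approx 11372.0$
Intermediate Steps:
$T{\left(A \right)} = - \frac{28}{A} - \frac{2 A}{87}$ ($T{\left(A \right)} = 2 A \left(- \frac{1}{87}\right) - \frac{28}{A} = - \frac{2 A}{87} - \frac{28}{A} = - \frac{28}{A} - \frac{2 A}{87}$)
$t = - \frac{21315}{8633} \approx -2.469$
$\left(t + T{\left(-114 \right)}\right) + s = \left(- \frac{21315}{8633} - \left(- \frac{76}{29} + \frac{28}{-114}\right)\right) + 11372 = \left(- \frac{21315}{8633} + \left(\left(-28\right) \left(- \frac{1}{114}\right) + \frac{76}{29}\right)\right) + 11372 = \left(- \frac{21315}{8633} + \left(\frac{14}{57} + \frac{76}{29}\right)\right) + 11372 = \left(- \frac{21315}{8633} + \frac{4738}{1653}\right) + 11372 = \frac{5669459}{14270349} + 11372 = \frac{162288078287}{14270349}$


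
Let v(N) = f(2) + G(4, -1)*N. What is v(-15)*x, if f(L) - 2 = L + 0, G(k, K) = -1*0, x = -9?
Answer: -36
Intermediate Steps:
G(k, K) = 0
f(L) = 2 + L (f(L) = 2 + (L + 0) = 2 + L)
v(N) = 4 (v(N) = (2 + 2) + 0*N = 4 + 0 = 4)
v(-15)*x = 4*(-9) = -36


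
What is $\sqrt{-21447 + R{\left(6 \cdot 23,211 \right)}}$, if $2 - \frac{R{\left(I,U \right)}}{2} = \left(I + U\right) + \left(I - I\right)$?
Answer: $i \sqrt{22141} \approx 148.8 i$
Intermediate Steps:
$R{\left(I,U \right)} = 4 - 2 I - 2 U$ ($R{\left(I,U \right)} = 4 - 2 \left(\left(I + U\right) + \left(I - I\right)\right) = 4 - 2 \left(\left(I + U\right) + 0\right) = 4 - 2 \left(I + U\right) = 4 - \left(2 I + 2 U\right) = 4 - 2 I - 2 U$)
$\sqrt{-21447 + R{\left(6 \cdot 23,211 \right)}} = \sqrt{-21447 - \left(418 + 2 \cdot 6 \cdot 23\right)} = \sqrt{-21447 - 694} = \sqrt{-22141} = i \sqrt{22141}$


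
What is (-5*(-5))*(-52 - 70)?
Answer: -3050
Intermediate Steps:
(-5*(-5))*(-52 - 70) = 25*(-122) = -3050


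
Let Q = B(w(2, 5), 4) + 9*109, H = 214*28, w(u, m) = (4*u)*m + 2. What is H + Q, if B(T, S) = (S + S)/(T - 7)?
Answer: 244063/35 ≈ 6973.2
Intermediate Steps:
w(u, m) = 2 + 4*m*u (w(u, m) = 4*m*u + 2 = 2 + 4*m*u)
B(T, S) = 2*S/(-7 + T) (B(T, S) = (2*S)/(-7 + T) = 2*S/(-7 + T))
H = 5992
Q = 34343/35 (Q = 2*4/(-7 + (2 + 4*5*2)) + 9*109 = 2*4/(-7 + (2 + 40)) + 981 = 2*4/(-7 + 42) + 981 = 2*4/35 + 981 = 2*4*(1/35) + 981 = 8/35 + 981 = 34343/35 ≈ 981.23)
H + Q = 5992 + 34343/35 = 244063/35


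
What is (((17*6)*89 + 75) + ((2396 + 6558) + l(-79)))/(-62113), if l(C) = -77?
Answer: -18030/62113 ≈ -0.29028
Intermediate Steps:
(((17*6)*89 + 75) + ((2396 + 6558) + l(-79)))/(-62113) = (((17*6)*89 + 75) + ((2396 + 6558) - 77))/(-62113) = ((102*89 + 75) + (8954 - 77))*(-1/62113) = ((9078 + 75) + 8877)*(-1/62113) = (9153 + 8877)*(-1/62113) = 18030*(-1/62113) = -18030/62113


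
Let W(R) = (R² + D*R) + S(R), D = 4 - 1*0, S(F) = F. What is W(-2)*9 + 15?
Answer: -39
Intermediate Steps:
D = 4 (D = 4 + 0 = 4)
W(R) = R² + 5*R (W(R) = (R² + 4*R) + R = R² + 5*R)
W(-2)*9 + 15 = -2*(5 - 2)*9 + 15 = -2*3*9 + 15 = -6*9 + 15 = -54 + 15 = -39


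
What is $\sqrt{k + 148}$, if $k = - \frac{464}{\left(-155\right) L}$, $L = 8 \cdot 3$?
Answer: $\frac{\sqrt{32028270}}{465} \approx 12.171$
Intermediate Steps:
$L = 24$
$k = \frac{58}{465}$ ($k = - \frac{464}{\left(-155\right) 24} = - \frac{464}{-3720} = \left(-464\right) \left(- \frac{1}{3720}\right) = \frac{58}{465} \approx 0.12473$)
$\sqrt{k + 148} = \sqrt{\frac{58}{465} + 148} = \sqrt{\frac{68878}{465}} = \frac{\sqrt{32028270}}{465}$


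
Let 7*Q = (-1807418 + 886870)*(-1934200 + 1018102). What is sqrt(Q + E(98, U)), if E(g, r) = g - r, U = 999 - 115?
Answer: sqrt(5903185233414)/7 ≈ 3.4709e+5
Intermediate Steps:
U = 884
Q = 843312181704/7 (Q = ((-1807418 + 886870)*(-1934200 + 1018102))/7 = (-920548*(-916098))/7 = (1/7)*843312181704 = 843312181704/7 ≈ 1.2047e+11)
sqrt(Q + E(98, U)) = sqrt(843312181704/7 + (98 - 1*884)) = sqrt(843312181704/7 + (98 - 884)) = sqrt(843312181704/7 - 786) = sqrt(843312176202/7) = sqrt(5903185233414)/7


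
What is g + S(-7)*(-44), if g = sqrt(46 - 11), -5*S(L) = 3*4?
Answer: 528/5 + sqrt(35) ≈ 111.52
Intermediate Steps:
S(L) = -12/5 (S(L) = -3*4/5 = -1/5*12 = -12/5)
g = sqrt(35) ≈ 5.9161
g + S(-7)*(-44) = sqrt(35) - 12/5*(-44) = sqrt(35) + 528/5 = 528/5 + sqrt(35)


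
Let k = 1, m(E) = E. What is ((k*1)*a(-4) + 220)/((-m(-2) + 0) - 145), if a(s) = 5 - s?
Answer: -229/143 ≈ -1.6014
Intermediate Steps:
((k*1)*a(-4) + 220)/((-m(-2) + 0) - 145) = ((1*1)*(5 - 1*(-4)) + 220)/((-1*(-2) + 0) - 145) = (1*(5 + 4) + 220)/((2 + 0) - 145) = (1*9 + 220)/(2 - 145) = (9 + 220)/(-143) = 229*(-1/143) = -229/143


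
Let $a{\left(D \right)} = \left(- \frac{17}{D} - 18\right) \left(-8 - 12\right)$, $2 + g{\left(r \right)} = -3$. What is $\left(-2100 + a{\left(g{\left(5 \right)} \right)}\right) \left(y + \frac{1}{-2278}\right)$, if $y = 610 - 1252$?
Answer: $\frac{1322079208}{1139} \approx 1.1607 \cdot 10^{6}$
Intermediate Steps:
$g{\left(r \right)} = -5$ ($g{\left(r \right)} = -2 - 3 = -5$)
$y = -642$ ($y = 610 - 1252 = -642$)
$a{\left(D \right)} = 360 + \frac{340}{D}$ ($a{\left(D \right)} = \left(-18 - \frac{17}{D}\right) \left(-20\right) = 360 + \frac{340}{D}$)
$\left(-2100 + a{\left(g{\left(5 \right)} \right)}\right) \left(y + \frac{1}{-2278}\right) = \left(-2100 + \left(360 + \frac{340}{-5}\right)\right) \left(-642 + \frac{1}{-2278}\right) = \left(-2100 + \left(360 + 340 \left(- \frac{1}{5}\right)\right)\right) \left(-642 - \frac{1}{2278}\right) = \left(-2100 + \left(360 - 68\right)\right) \left(- \frac{1462477}{2278}\right) = \left(-2100 + 292\right) \left(- \frac{1462477}{2278}\right) = \left(-1808\right) \left(- \frac{1462477}{2278}\right) = \frac{1322079208}{1139}$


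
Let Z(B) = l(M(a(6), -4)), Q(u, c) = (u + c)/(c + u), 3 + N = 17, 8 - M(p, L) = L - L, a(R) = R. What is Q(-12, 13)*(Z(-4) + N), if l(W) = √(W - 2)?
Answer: 14 + √6 ≈ 16.449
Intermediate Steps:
M(p, L) = 8 (M(p, L) = 8 - (L - L) = 8 - 1*0 = 8 + 0 = 8)
l(W) = √(-2 + W)
N = 14 (N = -3 + 17 = 14)
Q(u, c) = 1 (Q(u, c) = (c + u)/(c + u) = 1)
Z(B) = √6 (Z(B) = √(-2 + 8) = √6)
Q(-12, 13)*(Z(-4) + N) = 1*(√6 + 14) = 1*(14 + √6) = 14 + √6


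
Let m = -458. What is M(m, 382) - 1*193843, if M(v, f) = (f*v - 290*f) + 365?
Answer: -479214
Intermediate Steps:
M(v, f) = 365 - 290*f + f*v (M(v, f) = (-290*f + f*v) + 365 = 365 - 290*f + f*v)
M(m, 382) - 1*193843 = (365 - 290*382 + 382*(-458)) - 1*193843 = (365 - 110780 - 174956) - 193843 = -285371 - 193843 = -479214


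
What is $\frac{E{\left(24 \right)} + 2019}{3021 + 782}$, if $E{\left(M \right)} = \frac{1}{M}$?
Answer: $\frac{48457}{91272} \approx 0.53091$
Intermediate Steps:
$\frac{E{\left(24 \right)} + 2019}{3021 + 782} = \frac{\frac{1}{24} + 2019}{3021 + 782} = \frac{\frac{1}{24} + 2019}{3803} = \frac{48457}{24} \cdot \frac{1}{3803} = \frac{48457}{91272}$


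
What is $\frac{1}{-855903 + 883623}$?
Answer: $\frac{1}{27720} \approx 3.6075 \cdot 10^{-5}$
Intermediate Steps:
$\frac{1}{-855903 + 883623} = \frac{1}{27720}$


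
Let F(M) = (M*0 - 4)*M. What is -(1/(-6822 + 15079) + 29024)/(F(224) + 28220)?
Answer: -79883723/75204756 ≈ -1.0622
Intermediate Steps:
F(M) = -4*M (F(M) = (0 - 4)*M = -4*M)
-(1/(-6822 + 15079) + 29024)/(F(224) + 28220) = -(1/(-6822 + 15079) + 29024)/(-4*224 + 28220) = -(1/8257 + 29024)/(-896 + 28220) = -(1/8257 + 29024)/27324 = -239651169/(8257*27324) = -1*79883723/75204756 = -79883723/75204756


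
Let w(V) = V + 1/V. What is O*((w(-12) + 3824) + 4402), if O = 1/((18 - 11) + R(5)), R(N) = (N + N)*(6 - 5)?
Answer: 98567/204 ≈ 483.17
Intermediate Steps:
R(N) = 2*N (R(N) = (2*N)*1 = 2*N)
O = 1/17 (O = 1/((18 - 11) + 2*5) = 1/(7 + 10) = 1/17 ≈ 0.058824)
O*((w(-12) + 3824) + 4402) = (((-12 + 1/(-12)) + 3824) + 4402)/17 = (((-12 - 1/12) + 3824) + 4402)/17 = ((-145/12 + 3824) + 4402)/17 = (45743/12 + 4402)/17 = (1/17)*(98567/12) = 98567/204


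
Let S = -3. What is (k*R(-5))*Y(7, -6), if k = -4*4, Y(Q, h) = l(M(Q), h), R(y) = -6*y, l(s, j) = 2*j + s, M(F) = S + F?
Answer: 3840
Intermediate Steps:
M(F) = -3 + F
l(s, j) = s + 2*j
Y(Q, h) = -3 + Q + 2*h (Y(Q, h) = (-3 + Q) + 2*h = -3 + Q + 2*h)
k = -16
(k*R(-5))*Y(7, -6) = (-(-96)*(-5))*(-3 + 7 + 2*(-6)) = (-16*30)*(-3 + 7 - 12) = -480*(-8) = 3840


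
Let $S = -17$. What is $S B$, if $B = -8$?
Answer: $136$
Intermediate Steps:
$S B = \left(-17\right) \left(-8\right) = 136$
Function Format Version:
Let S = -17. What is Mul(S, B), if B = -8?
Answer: 136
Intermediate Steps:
Mul(S, B) = Mul(-17, -8) = 136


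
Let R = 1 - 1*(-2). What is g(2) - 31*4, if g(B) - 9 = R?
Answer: -112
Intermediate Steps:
R = 3 (R = 1 + 2 = 3)
g(B) = 12 (g(B) = 9 + 3 = 12)
g(2) - 31*4 = 12 - 31*4 = 12 - 124 = -112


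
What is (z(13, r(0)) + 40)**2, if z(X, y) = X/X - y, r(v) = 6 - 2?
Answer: 1369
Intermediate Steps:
r(v) = 4
z(X, y) = 1 - y
(z(13, r(0)) + 40)**2 = ((1 - 1*4) + 40)**2 = ((1 - 4) + 40)**2 = (-3 + 40)**2 = 37**2 = 1369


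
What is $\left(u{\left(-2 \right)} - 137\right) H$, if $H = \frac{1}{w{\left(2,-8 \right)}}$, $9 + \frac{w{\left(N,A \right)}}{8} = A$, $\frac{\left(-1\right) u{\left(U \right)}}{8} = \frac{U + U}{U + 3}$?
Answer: $\frac{105}{136} \approx 0.77206$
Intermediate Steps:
$u{\left(U \right)} = - \frac{16 U}{3 + U}$ ($u{\left(U \right)} = - 8 \frac{U + U}{U + 3} = - 8 \frac{2 U}{3 + U} = - \frac{16 U}{3 + U}$)
$w{\left(N,A \right)} = -72 + 8 A$
$H = - \frac{1}{136}$ ($H = \frac{1}{-72 + 8 \left(-8\right)} = \frac{1}{-72 - 64} = \frac{1}{-136} = - \frac{1}{136} \approx -0.0073529$)
$\left(u{\left(-2 \right)} - 137\right) H = \left(\left(-16\right) \left(-2\right) \frac{1}{3 - 2} - 137\right) \left(- \frac{1}{136}\right) = \left(\left(-16\right) \left(-2\right) 1^{-1} - 137\right) \left(- \frac{1}{136}\right) = \left(\left(-16\right) \left(-2\right) 1 - 137\right) \left(- \frac{1}{136}\right) = \left(32 - 137\right) \left(- \frac{1}{136}\right) = \left(-105\right) \left(- \frac{1}{136}\right) = \frac{105}{136}$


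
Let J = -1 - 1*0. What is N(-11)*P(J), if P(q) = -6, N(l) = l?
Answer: 66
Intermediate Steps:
J = -1 (J = -1 + 0 = -1)
N(-11)*P(J) = -11*(-6) = 66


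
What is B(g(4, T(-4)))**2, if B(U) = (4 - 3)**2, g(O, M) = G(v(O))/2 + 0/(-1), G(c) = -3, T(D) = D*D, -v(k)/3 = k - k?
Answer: 1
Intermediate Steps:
v(k) = 0 (v(k) = -3*(k - k) = -3*0 = 0)
T(D) = D**2
g(O, M) = -3/2 (g(O, M) = -3/2 + 0/(-1) = -3*1/2 + 0*(-1) = -3/2 + 0 = -3/2)
B(U) = 1 (B(U) = 1**2 = 1)
B(g(4, T(-4)))**2 = 1**2 = 1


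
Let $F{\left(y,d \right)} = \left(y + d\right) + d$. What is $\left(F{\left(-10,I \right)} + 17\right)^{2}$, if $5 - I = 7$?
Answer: $9$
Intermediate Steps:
$I = -2$ ($I = 5 - 7 = -2$)
$F{\left(y,d \right)} = y + 2 d$ ($F{\left(y,d \right)} = \left(d + y\right) + d = y + 2 d$)
$\left(F{\left(-10,I \right)} + 17\right)^{2} = \left(\left(-10 + 2 \left(-2\right)\right) + 17\right)^{2} = \left(\left(-10 - 4\right) + 17\right)^{2} = \left(-14 + 17\right)^{2} = 3^{2} = 9$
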